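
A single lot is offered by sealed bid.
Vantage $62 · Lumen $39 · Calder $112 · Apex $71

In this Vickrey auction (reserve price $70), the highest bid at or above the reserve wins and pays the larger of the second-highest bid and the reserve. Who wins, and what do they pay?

Calder pays $71

Sorting bids: 112 (Calder) > 71 (Apex) > 62 (Vantage) > 39 (Lumen)
Calder has the top bid at or above the reserve ($112).
max(second-highest $71, reserve $70) = $71; the reserve does not bind.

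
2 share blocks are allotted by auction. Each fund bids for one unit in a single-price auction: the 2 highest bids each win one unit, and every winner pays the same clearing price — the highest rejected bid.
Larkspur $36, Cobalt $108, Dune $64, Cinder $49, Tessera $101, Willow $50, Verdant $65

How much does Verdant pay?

Bids ranked high→low: 108 (Cobalt), 101 (Tessera), 65 (Verdant), 64 (Dune), …
Winners (2 units): Cobalt, Tessera.
First losing bid is Verdant's $65, which sets the uniform price.
Verdant does not win → pays $0.

Verdant pays $0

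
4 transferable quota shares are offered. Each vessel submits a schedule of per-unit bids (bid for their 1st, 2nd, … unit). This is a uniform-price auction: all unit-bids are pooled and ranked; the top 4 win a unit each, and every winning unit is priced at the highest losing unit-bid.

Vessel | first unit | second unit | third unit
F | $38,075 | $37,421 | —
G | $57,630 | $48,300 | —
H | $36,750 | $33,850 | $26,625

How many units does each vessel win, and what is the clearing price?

All unit-bids, highest first — top 4: 57,630 (G-1), 48,300 (G-2), 38,075 (F-1), 37,421 (F-2)
Highest rejected unit-bid = $36,750.
Allocation: F 2, G 2.

F 2, G 2; clearing price $36,750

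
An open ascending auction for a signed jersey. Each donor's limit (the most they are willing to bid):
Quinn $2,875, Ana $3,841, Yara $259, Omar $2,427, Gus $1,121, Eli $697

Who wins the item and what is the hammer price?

Rule: the price rises until one bidder remains; the winner pays the price at which the last rival dropped out.
Limits in order: 3,841 (Ana) > 2,875 (Quinn) > 2,427 (Omar) > 1,121 (Gus) > 697 (Eli) > 259 (Yara)
Bidding ends when Quinn exits at $2,875; Ana takes it.

Ana wins at $2,875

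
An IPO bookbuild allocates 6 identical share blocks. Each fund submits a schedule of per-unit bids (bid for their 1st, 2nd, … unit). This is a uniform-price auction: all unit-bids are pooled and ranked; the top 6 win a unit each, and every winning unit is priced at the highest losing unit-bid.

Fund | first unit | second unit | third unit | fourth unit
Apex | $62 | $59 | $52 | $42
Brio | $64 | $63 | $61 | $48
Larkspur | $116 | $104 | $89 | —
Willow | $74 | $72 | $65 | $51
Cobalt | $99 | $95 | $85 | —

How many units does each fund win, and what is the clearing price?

Merging the schedules and taking the best 6: 116 (Larkspur-1), 104 (Larkspur-2), 99 (Cobalt-1), 95 (Cobalt-2), 89 (Larkspur-3), 85 (Cobalt-3)
First bid not allocated: $74.
Allocation: Cobalt 3, Larkspur 3.

Cobalt 3, Larkspur 3; clearing price $74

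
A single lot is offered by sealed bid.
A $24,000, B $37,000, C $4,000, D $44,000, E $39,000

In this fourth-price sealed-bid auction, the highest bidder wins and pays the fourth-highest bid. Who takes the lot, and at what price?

Bids ranked: 44,000 (D) > 39,000 (E) > 37,000 (B) > 24,000 (A) > 4,000 (C)
D is highest; pays the fourth-highest bid, $24,000.

D pays $24,000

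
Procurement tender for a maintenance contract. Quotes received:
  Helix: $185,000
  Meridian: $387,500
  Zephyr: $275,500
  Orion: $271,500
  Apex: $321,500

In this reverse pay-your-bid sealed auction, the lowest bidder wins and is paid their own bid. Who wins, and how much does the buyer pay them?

Bids in order: 185,000 (Helix) < 271,500 (Orion) < 275,500 (Zephyr) < 321,500 (Apex) < 387,500 (Meridian)
First-price: Helix is paid what they bid, $185,000.

Helix is paid $185,000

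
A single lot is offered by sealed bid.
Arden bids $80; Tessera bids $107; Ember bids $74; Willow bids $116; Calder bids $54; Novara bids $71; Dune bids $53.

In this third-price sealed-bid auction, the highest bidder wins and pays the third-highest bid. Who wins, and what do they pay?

Rule: the highest bidder wins and pays the third-highest bid.
Sorting bids: 116 (Willow) > 107 (Tessera) > 80 (Arden) > 74 (Ember) > 71 (Novara) > 54 (Calder) > …
Willow is highest; pays the third-highest bid, $80.

Willow pays $80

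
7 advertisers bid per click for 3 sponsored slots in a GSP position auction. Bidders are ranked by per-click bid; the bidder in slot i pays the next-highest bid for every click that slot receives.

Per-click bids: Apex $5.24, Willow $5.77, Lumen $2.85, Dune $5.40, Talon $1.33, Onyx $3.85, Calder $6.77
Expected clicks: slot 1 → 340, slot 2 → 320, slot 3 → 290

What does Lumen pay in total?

Sorting advertisers: $6.77 (Calder) > $5.77 (Willow) > $5.40 (Dune) > $5.24 (Apex) > …
Lumen ranks below slot 3 → no slot, pays nothing.

Lumen pays $0.00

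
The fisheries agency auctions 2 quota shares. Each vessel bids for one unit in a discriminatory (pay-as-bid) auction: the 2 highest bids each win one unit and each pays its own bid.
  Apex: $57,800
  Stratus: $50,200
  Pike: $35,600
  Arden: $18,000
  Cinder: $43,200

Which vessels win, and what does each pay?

Apex $57,800, Stratus $50,200

Ordering the bids: 57,800 (Apex), 50,200 (Stratus), 43,200 (Cinder), 35,600 (Pike), …
Top 2: Apex, Stratus.
Each winner pays its own bid: Apex $57,800, Stratus $50,200.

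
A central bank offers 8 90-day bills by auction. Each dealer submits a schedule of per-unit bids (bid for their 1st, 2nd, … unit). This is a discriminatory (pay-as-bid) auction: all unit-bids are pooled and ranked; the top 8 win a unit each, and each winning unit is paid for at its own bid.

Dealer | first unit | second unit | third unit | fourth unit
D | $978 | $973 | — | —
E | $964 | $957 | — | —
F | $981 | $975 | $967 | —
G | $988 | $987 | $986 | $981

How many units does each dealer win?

D 2, F 2, G 4

Pooled unit-bids ranked (top 8): 988 (G-1), 987 (G-2), 986 (G-3), 981 (F-1), 981 (G-4), 978 (D-1), 975 (F-2), 973 (D-2)
Next rejected bid: $967 (not a price — pay-as-bid).
Allocation: D 2, F 2, G 4.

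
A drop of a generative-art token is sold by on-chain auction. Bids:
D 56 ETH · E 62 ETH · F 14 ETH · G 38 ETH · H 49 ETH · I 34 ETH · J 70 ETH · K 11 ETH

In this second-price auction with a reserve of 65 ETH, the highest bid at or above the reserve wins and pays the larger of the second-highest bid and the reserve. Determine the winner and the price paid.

Bids in order: 70 (J) > 62 (E) > 56 (D) > 49 (H) > 38 (G) > 34 (I) > …
J has the top bid at or above the reserve (70 ETH).
max(second-highest 62 ETH, reserve 65 ETH) = 65 ETH.

J pays 65 ETH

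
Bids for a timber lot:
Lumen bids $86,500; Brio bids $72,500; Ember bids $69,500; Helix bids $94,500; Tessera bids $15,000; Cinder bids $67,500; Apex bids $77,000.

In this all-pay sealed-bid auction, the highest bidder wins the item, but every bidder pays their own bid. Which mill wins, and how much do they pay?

All-pay sealed-bid auction: the highest bidder wins the item, but every bidder pays their own bid.
Bids in order: 94,500 (Helix) > 86,500 (Lumen) > 77,000 (Apex) > 72,500 (Brio) > 69,500 (Ember) > 67,500 (Cinder) > …
Helix wins with the top bid; all bids are sunk regardless.

Helix pays $94,500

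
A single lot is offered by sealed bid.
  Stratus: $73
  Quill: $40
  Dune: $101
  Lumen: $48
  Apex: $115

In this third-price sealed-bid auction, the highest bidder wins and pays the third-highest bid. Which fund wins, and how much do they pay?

Apex pays $73

Rule: the highest bidder wins and pays the third-highest bid.
Bids in order: 115 (Apex) > 101 (Dune) > 73 (Stratus) > 48 (Lumen) > 40 (Quill)
Apex is highest; pays the third-highest bid, $73.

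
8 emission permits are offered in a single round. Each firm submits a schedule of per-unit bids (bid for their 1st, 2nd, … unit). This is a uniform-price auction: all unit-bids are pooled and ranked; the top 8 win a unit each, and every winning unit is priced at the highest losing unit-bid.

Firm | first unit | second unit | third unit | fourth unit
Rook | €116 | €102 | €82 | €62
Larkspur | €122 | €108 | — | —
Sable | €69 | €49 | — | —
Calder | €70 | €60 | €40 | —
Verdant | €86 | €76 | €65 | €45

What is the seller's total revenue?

Total revenue: €552

Pooled unit-bids ranked (top 8): 122 (Larkspur-1), 116 (Rook-1), 108 (Larkspur-2), 102 (Rook-2), 86 (Verdant-1), 82 (Rook-3), 76 (Verdant-2), 70 (Calder-1)
The (k+1)-th unit-bid is €69.
Allocation: Calder 1, Larkspur 2, Rook 3, Verdant 2. Every unit priced at €69.
Revenue = 8 × 69 = €552.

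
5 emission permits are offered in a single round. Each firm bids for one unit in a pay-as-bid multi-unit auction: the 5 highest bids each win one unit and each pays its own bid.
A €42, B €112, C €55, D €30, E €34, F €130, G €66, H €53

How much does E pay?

Bids ranked high→low: 130 (F), 112 (B), 66 (G), 55 (C), 53 (H), 42 (A), 34 (E), …
The 5 highest are F, B, G, C, H.
E does not win → €0.

E pays €0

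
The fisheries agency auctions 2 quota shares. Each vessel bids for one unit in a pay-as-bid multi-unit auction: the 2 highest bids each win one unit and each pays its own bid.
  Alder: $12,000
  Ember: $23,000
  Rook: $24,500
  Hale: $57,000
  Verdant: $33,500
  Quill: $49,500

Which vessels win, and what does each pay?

Hale $57,000, Quill $49,500

Sorting: 57,000 (Hale), 49,500 (Quill), 33,500 (Verdant), 24,500 (Rook), …
Winners (2 units): Hale, Quill.
Each winner pays its own bid: Hale $57,000, Quill $49,500.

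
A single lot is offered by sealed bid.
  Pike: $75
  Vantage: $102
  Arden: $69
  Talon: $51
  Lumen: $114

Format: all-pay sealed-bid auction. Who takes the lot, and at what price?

Lumen pays $114

Bids ranked: 114 (Lumen) > 102 (Vantage) > 75 (Pike) > 69 (Arden) > 51 (Talon)
Lumen wins with the top bid; all bids are sunk regardless.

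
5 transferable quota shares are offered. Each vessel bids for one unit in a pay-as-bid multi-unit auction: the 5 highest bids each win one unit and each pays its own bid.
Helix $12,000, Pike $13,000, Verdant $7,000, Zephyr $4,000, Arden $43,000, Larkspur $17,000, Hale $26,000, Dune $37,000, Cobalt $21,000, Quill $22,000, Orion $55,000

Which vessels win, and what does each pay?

Ordering the bids: 55,000 (Orion), 43,000 (Arden), 37,000 (Dune), 26,000 (Hale), 22,000 (Quill), 21,000 (Cobalt), 17,000 (Larkspur), …
Winners (5 units): Orion, Arden, Dune, Hale, Quill.
Each winner pays its own bid: Orion $55,000, Arden $43,000, Dune $37,000, Hale $26,000, Quill $22,000.

Orion $55,000, Arden $43,000, Dune $37,000, Hale $26,000, Quill $22,000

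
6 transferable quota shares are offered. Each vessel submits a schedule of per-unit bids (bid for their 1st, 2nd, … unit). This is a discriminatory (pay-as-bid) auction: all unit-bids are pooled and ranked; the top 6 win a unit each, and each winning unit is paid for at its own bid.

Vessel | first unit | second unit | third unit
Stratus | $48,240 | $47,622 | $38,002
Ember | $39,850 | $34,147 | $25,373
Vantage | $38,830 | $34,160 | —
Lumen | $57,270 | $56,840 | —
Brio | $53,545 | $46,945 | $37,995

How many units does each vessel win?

Merging the schedules and taking the best 6: 57,270 (Lumen-1), 56,840 (Lumen-2), 53,545 (Brio-1), 48,240 (Stratus-1), 47,622 (Stratus-2), 46,945 (Brio-2)
Next rejected bid: $39,850 (not a price — pay-as-bid).
Allocation: Brio 2, Lumen 2, Stratus 2.

Brio 2, Lumen 2, Stratus 2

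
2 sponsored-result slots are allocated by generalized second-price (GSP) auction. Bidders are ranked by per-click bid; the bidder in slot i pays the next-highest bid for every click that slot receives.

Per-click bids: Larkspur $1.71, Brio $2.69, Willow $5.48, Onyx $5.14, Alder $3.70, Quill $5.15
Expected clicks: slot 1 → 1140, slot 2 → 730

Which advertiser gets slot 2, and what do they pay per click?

Ranked by bid: $5.48 (Willow) > $5.15 (Quill) > $5.14 (Onyx) > …
Slot 2 goes to the second-ranked bidder, Quill, who pays the next bid down: $5.14/click.

Quill; $5.14 per click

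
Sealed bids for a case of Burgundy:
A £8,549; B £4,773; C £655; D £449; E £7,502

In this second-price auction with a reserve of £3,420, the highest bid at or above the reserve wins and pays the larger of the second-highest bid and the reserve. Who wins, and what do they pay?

Bids ranked: 8,549 (A) > 7,502 (E) > 4,773 (B) > 655 (C) > 449 (D)
Highest eligible bid: A at £8,549.
max(second-highest £7,502, reserve £3,420) = £7,502; the reserve does not bind.

A pays £7,502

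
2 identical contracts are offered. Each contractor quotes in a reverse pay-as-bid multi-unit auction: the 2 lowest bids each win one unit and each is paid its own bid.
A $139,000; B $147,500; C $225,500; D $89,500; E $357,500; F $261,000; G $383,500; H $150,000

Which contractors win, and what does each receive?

Bids ranked low→high: 89,500 (D), 139,000 (A), 147,500 (B), 150,000 (H), …
Lowest 2: D, A.
Each winner is paid its own bid: D $89,500, A $139,000.

D $89,500, A $139,000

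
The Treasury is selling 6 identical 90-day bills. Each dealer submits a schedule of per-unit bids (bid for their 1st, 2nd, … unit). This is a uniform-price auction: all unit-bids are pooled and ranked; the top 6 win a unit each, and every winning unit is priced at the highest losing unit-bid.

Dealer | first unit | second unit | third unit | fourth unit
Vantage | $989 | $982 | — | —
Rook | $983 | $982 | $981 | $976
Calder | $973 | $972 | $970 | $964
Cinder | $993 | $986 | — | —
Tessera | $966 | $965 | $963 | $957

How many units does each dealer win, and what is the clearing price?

Cinder 2, Rook 2, Vantage 2; clearing price $981

Merging the schedules and taking the best 6: 993 (Cinder-1), 989 (Vantage-1), 986 (Cinder-2), 983 (Rook-1), 982 (Vantage-2), 982 (Rook-2)
Highest rejected unit-bid = $981.
Allocation: Cinder 2, Rook 2, Vantage 2.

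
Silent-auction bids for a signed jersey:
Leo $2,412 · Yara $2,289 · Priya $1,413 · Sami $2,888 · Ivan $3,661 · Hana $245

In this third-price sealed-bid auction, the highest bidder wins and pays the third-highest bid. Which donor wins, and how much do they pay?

Ivan pays $2,412

Bids in order: 3,661 (Ivan) > 2,888 (Sami) > 2,412 (Leo) > 2,289 (Yara) > 1,413 (Priya) > 245 (Hana)
Ivan wins; payment is bid #3 in the ranking = $2,412.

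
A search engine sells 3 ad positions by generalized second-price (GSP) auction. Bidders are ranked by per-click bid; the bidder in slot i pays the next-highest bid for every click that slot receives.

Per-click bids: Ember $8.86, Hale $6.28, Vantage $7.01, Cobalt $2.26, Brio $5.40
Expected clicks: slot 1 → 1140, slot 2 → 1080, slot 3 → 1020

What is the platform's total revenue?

Total revenue: $20281.80

Ranked by bid: $8.86 (Ember) > $7.01 (Vantage) > $6.28 (Hale) > $5.40 (Brio) > …
Slot 1: Ember pays $7.01 × 1140 = $7991.40
Slot 2: Vantage pays $6.28 × 1080 = $6782.40
Slot 3: Hale pays $5.40 × 1020 = $5508.00
Total = $20281.80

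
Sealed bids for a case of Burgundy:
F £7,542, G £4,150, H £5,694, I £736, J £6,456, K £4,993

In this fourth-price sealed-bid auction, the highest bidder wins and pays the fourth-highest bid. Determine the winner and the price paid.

Bids ranked: 7,542 (F) > 6,456 (J) > 5,694 (H) > 4,993 (K) > 4,150 (G) > 736 (I)
F wins; payment is bid #4 in the ranking = £4,993.

F pays £4,993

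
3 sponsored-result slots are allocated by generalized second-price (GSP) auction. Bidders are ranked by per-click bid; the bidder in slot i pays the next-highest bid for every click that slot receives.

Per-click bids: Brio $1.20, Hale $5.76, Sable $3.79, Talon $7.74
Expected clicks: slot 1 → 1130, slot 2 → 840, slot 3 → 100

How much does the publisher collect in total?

Per-click bids in order: $7.74 (Talon) > $5.76 (Hale) > $3.79 (Sable) > $1.20 (Brio)
Slot 1: Talon pays $5.76 × 1130 = $6508.80
Slot 2: Hale pays $3.79 × 840 = $3183.60
Slot 3: Sable pays $1.20 × 100 = $120.00
Total = $9812.40

Total revenue: $9812.40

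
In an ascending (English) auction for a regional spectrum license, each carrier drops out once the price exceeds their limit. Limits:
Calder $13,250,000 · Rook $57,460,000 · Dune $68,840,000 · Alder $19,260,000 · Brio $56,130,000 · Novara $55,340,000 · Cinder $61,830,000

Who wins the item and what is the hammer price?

Dune wins at $61,830,000

Open ascending-bid auction: the price rises until one bidder remains; the winner pays the price at which the last rival dropped out.
Limits in order: 68,840,000 (Dune) > 61,830,000 (Cinder) > 57,460,000 (Rook) > 56,130,000 (Brio) > 55,340,000 (Novara) > 19,260,000 (Alder) > …
Once the price passes $61,830,000, only Dune is left; the hammer falls at Cinder's limit of $61,830,000.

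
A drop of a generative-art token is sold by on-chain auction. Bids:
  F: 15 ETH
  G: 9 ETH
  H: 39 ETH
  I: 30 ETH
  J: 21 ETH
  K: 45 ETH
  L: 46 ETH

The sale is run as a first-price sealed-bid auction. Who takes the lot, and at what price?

Rule: the highest bidder wins and pays their own bid.
Sorting bids: 46 (L) > 45 (K) > 39 (H) > 30 (I) > 21 (J) > 15 (F) > …
L is highest → pays own bid, 46 ETH.

L pays 46 ETH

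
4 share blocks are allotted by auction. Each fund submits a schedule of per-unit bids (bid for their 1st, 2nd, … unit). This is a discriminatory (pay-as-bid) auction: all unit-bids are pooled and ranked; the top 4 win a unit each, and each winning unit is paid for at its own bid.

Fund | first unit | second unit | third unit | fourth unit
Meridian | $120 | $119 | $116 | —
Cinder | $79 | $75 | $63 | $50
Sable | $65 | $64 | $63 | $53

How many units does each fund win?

Cinder 1, Meridian 3

Merging the schedules and taking the best 4: 120 (Meridian-1), 119 (Meridian-2), 116 (Meridian-3), 79 (Cinder-1)
Next rejected bid: $75 (not a price — pay-as-bid).
Allocation: Cinder 1, Meridian 3.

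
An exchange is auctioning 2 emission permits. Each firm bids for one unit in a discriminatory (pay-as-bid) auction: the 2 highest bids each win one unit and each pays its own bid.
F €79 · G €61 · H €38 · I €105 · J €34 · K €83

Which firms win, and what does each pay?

I €105, K €83

Sorting: 105 (I), 83 (K), 79 (F), 61 (G), …
Winners (2 units): I, K.
Each winner pays its own bid: I €105, K €83.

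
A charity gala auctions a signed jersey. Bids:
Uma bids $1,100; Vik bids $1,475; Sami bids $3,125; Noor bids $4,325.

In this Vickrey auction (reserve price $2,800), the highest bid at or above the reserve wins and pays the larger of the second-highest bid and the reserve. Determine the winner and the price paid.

Vickrey auction (reserve price $2,800): the highest bid at or above the reserve wins and pays the larger of the second-highest bid and the reserve.
Sorting bids: 4,325 (Noor) > 3,125 (Sami) > 1,475 (Vik) > 1,100 (Uma)
Highest eligible bid: Noor at $4,325.
max(second-highest $3,125, reserve $2,800) = $3,125; the reserve does not bind.

Noor pays $3,125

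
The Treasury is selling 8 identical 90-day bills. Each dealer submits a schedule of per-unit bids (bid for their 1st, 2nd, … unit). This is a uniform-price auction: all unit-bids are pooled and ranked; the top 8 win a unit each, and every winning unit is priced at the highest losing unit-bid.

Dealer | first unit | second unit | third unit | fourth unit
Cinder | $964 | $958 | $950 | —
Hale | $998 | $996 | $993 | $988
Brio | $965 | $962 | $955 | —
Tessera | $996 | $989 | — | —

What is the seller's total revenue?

Pooled unit-bids ranked (top 8): 998 (Hale-1), 996 (Hale-2), 996 (Tessera-1), 993 (Hale-3), 989 (Tessera-2), 988 (Hale-4), 965 (Brio-1), 964 (Cinder-1)
First bid not allocated: $962.
Allocation: Brio 1, Cinder 1, Hale 4, Tessera 2. Every unit priced at $962.
Revenue = 8 × 962 = $7,696.

Total revenue: $7,696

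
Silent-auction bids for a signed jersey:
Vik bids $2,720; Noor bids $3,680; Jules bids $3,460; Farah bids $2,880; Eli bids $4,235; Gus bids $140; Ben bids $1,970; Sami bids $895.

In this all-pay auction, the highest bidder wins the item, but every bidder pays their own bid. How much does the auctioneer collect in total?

Sorting bids: 4,235 (Eli) > 3,680 (Noor) > 3,460 (Jules) > 2,880 (Farah) > 2,720 (Vik) > 1,970 (Ben) > …
Eli wins with the top bid; all bids are sunk regardless.
Every bidder forfeits their bid regardless of winning.
Revenue = 2,720 + 3,680 + 3,460 + 2,880 + 4,235 + 140 + 1,970 + 895 = $19,980.

Total revenue: $19,980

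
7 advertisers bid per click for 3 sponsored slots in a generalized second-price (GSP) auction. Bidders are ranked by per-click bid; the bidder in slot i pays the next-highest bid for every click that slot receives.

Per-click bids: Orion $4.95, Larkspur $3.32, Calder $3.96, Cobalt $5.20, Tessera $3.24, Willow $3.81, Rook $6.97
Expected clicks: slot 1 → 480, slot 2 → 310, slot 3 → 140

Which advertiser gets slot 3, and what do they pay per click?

Per-click bids in order: $6.97 (Rook) > $5.20 (Cobalt) > $4.95 (Orion) > $3.96 (Calder) > …
Slot 3 goes to the third-ranked bidder, Orion, who pays the next bid down: $3.96/click.

Orion; $3.96 per click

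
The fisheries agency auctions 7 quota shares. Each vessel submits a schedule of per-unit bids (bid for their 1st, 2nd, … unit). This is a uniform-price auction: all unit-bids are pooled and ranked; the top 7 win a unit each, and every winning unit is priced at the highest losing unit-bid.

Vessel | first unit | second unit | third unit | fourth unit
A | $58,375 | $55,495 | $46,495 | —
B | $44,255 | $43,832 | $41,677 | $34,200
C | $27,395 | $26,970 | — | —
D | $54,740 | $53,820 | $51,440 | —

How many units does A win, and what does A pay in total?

A: 3 units, pays $131,496

Merging the schedules and taking the best 7: 58,375 (A-1), 55,495 (A-2), 54,740 (D-1), 53,820 (D-2), 51,440 (D-3), 46,495 (A-3), 44,255 (B-1)
First bid not allocated: $43,832.
A wins 3 unit(s) at $43,832 each.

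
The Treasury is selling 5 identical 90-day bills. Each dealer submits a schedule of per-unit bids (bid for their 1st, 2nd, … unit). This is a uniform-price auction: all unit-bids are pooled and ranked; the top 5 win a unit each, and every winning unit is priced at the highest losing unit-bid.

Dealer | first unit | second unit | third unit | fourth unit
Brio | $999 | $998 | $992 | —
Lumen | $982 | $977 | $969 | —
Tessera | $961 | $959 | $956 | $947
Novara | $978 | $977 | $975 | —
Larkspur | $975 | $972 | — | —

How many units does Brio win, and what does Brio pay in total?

Brio: 3 units, pays $2,931

Pooled unit-bids ranked (top 5): 999 (Brio-1), 998 (Brio-2), 992 (Brio-3), 982 (Lumen-1), 978 (Novara-1)
First bid not allocated: $977.
Brio wins 3 unit(s) at $977 each.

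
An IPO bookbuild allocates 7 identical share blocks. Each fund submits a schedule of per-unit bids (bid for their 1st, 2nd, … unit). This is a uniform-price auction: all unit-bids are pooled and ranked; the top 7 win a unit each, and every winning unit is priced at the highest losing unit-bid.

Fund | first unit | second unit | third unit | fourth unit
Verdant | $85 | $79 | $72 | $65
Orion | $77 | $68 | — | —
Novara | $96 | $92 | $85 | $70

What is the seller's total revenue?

Pooled unit-bids ranked (top 7): 96 (Novara-1), 92 (Novara-2), 85 (Verdant-1), 85 (Novara-3), 79 (Verdant-2), 77 (Orion-1), 72 (Verdant-3)
The (k+1)-th unit-bid is $70.
Allocation: Novara 3, Orion 1, Verdant 3. Every unit priced at $70.
Revenue = 7 × 70 = $490.

Total revenue: $490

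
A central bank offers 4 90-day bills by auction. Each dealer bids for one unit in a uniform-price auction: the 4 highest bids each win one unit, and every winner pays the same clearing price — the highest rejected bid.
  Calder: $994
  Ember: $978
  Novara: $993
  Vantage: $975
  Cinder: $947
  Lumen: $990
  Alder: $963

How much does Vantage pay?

Vantage pays $0

Ordering the bids: 994 (Calder), 993 (Novara), 990 (Lumen), 978 (Ember), 975 (Vantage), 963 (Alder), …
The 4 highest are Calder, Novara, Lumen, Ember.
First losing bid is Vantage's $975, which sets the uniform price.
Vantage does not win → pays $0.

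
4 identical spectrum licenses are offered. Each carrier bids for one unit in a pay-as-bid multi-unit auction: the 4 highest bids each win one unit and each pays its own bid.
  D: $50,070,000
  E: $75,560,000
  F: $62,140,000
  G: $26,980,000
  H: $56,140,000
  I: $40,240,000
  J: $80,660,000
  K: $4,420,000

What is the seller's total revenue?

Total revenue: $274,500,000

Bids ranked high→low: 80,660,000 (J), 75,560,000 (E), 62,140,000 (F), 56,140,000 (H), 50,070,000 (D), 40,240,000 (I), …
The 4 highest are J, E, F, H.
Total revenue = 80,660,000 + 75,560,000 + 62,140,000 + 56,140,000 = $274,500,000.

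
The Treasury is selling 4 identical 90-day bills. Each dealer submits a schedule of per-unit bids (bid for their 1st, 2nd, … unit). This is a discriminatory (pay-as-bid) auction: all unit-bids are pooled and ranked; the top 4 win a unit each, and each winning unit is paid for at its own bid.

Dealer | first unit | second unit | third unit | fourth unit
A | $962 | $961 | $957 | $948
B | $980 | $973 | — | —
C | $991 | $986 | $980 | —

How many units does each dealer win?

B 1, C 3

All unit-bids, highest first — top 4: 991 (C-1), 986 (C-2), 980 (B-1), 980 (C-3)
Next rejected bid: $973 (not a price — pay-as-bid).
Allocation: B 1, C 3.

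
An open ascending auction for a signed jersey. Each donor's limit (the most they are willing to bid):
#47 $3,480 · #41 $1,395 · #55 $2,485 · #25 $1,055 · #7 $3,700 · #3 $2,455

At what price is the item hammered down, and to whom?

#7 wins at $3,480

Sorting limits: 3,700 (#7) > 3,480 (#47) > 2,485 (#55) > 2,455 (#3) > 1,395 (#41) > 1,055 (#25)
Bidding ends when #47 exits at $3,480; #7 takes it.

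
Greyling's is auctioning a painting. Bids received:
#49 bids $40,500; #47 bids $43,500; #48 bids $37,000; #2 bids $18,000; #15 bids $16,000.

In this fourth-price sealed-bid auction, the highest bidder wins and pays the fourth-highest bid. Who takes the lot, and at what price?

Rule: the highest bidder wins and pays the fourth-highest bid.
Bids ranked: 43,500 (#47) > 40,500 (#49) > 37,000 (#48) > 18,000 (#2) > 16,000 (#15)
#47 wins; payment is bid #4 in the ranking = $18,000.

#47 pays $18,000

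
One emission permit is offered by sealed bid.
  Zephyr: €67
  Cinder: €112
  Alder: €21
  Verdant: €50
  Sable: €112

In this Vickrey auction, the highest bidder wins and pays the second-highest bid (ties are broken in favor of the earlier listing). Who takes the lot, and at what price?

Cinder pays €112

Sorting bids: 112 (Cinder) > 112 (Sable) > 67 (Zephyr) > 50 (Verdant) > 21 (Alder)
Cinder and Sable tie at €112; tie-break gives it to Cinder.
Second-price: Cinder pays Sable's bid of €112.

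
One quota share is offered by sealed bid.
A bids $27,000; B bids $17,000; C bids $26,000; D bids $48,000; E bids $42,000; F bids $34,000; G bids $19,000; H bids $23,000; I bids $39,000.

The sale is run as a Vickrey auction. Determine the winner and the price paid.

D pays $42,000

Rule: the highest bidder wins and pays the second-highest bid.
Bids in order: 48,000 (D) > 42,000 (E) > 39,000 (I) > 34,000 (F) > 27,000 (A) > 26,000 (C) > …
D wins with the highest bid; price is set by the runner-up at $42,000.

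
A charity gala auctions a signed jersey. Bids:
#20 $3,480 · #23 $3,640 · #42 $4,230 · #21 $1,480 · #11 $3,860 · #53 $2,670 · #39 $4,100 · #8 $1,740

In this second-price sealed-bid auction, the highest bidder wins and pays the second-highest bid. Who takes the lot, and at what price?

Second-price sealed-bid auction: the highest bidder wins and pays the second-highest bid.
Sorting bids: 4,230 (#42) > 4,100 (#39) > 3,860 (#11) > 3,640 (#23) > 3,480 (#20) > 2,670 (#53) > …
Second-price: #42 pays #39's bid of $4,100.

#42 pays $4,100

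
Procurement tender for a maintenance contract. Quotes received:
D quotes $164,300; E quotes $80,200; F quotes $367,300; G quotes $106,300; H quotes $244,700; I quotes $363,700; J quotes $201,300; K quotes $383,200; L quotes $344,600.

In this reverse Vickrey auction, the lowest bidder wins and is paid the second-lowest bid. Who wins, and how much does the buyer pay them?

Reverse Vickrey auction: the lowest bidder wins and is paid the second-lowest bid.
Bids ranked: 80,200 (E) < 106,300 (G) < 164,300 (D) < 201,300 (J) < 244,700 (H) < 344,600 (L) < …
E is lowest; is paid the second-lowest bid, $106,300.

E is paid $106,300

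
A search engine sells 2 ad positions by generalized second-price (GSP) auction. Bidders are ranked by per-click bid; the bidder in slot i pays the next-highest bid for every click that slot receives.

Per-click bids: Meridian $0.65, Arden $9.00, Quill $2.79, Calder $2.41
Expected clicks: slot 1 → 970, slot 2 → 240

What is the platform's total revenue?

Total revenue: $3284.70

Per-click bids in order: $9.00 (Arden) > $2.79 (Quill) > $2.41 (Calder) > …
Slot 1: Arden pays $2.79 × 970 = $2706.30
Slot 2: Quill pays $2.41 × 240 = $578.40
Total = $3284.70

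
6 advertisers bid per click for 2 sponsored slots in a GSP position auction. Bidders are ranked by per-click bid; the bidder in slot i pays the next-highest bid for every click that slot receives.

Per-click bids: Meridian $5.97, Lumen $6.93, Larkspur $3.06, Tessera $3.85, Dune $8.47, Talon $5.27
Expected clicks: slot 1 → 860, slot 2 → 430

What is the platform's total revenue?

Total revenue: $8526.90

Ranked by bid: $8.47 (Dune) > $6.93 (Lumen) > $5.97 (Meridian) > …
Slot 1: Dune pays $6.93 × 860 = $5959.80
Slot 2: Lumen pays $5.97 × 430 = $2567.10
Total = $8526.90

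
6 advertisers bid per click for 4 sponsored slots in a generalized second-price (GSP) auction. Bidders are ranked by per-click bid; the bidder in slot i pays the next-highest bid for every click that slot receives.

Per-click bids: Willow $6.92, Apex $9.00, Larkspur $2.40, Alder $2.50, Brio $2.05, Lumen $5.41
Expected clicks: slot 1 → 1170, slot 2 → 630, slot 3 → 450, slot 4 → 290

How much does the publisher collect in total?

Total revenue: $13325.70

Ranked by bid: $9.00 (Apex) > $6.92 (Willow) > $5.41 (Lumen) > $2.50 (Alder) > $2.40 (Larkspur) > …
Slot 1: Apex pays $6.92 × 1170 = $8096.40
Slot 2: Willow pays $5.41 × 630 = $3408.30
Slot 3: Lumen pays $2.50 × 450 = $1125.00
Slot 4: Alder pays $2.40 × 290 = $696.00
Total = $13325.70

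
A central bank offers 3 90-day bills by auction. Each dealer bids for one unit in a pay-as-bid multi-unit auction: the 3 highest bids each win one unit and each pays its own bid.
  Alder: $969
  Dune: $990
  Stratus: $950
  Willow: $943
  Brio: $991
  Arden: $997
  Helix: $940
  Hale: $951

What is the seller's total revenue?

Total revenue: $2,978

Sorting: 997 (Arden), 991 (Brio), 990 (Dune), 969 (Alder), 951 (Hale), …
The 3 highest are Arden, Brio, Dune.
Total revenue = 997 + 991 + 990 = $2,978.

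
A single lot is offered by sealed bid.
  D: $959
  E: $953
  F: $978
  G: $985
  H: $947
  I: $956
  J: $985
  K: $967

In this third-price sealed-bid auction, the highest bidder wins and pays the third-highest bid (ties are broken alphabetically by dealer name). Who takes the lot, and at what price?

Sorting bids: 985 (G) > 985 (J) > 978 (F) > 967 (K) > 959 (D) > 956 (I) > …
G and J tie at $985; tie-break gives it to G.
G is highest; pays the third-highest bid, $978.

G pays $978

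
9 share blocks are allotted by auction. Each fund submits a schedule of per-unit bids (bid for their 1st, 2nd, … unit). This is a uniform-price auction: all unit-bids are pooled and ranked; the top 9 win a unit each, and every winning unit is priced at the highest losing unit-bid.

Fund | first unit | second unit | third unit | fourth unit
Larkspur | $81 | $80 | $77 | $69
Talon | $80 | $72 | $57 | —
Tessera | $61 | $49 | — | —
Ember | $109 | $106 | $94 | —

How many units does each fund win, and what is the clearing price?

Pooled unit-bids ranked (top 9): 109 (Ember-1), 106 (Ember-2), 94 (Ember-3), 81 (Larkspur-1), 80 (Larkspur-2), 80 (Talon-1), 77 (Larkspur-3), 72 (Talon-2), 69 (Larkspur-4)
First bid not allocated: $61.
Allocation: Ember 3, Larkspur 4, Talon 2.

Ember 3, Larkspur 4, Talon 2; clearing price $61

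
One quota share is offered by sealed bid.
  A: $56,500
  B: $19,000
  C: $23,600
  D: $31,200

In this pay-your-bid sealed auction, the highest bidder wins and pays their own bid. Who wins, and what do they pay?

A pays $56,500

Bids ranked: 56,500 (A) > 31,200 (D) > 23,600 (C) > 19,000 (B)
A is highest → pays own bid, $56,500.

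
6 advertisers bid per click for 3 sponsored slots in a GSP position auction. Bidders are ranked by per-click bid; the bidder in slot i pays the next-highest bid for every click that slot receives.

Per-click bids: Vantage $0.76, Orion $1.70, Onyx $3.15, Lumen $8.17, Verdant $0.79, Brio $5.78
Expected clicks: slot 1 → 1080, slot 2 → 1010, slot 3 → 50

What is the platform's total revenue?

Ranked by bid: $8.17 (Lumen) > $5.78 (Brio) > $3.15 (Onyx) > $1.70 (Orion) > …
Slot 1: Lumen pays $5.78 × 1080 = $6242.40
Slot 2: Brio pays $3.15 × 1010 = $3181.50
Slot 3: Onyx pays $1.70 × 50 = $85.00
Total = $9508.90

Total revenue: $9508.90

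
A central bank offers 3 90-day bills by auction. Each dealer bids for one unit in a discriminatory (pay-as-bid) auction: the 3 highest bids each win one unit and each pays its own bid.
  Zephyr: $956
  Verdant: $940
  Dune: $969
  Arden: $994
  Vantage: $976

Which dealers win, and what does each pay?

Arden $994, Vantage $976, Dune $969

Ordering the bids: 994 (Arden), 976 (Vantage), 969 (Dune), 956 (Zephyr), 940 (Verdant)
The 3 highest are Arden, Vantage, Dune.
Each winner pays its own bid: Arden $994, Vantage $976, Dune $969.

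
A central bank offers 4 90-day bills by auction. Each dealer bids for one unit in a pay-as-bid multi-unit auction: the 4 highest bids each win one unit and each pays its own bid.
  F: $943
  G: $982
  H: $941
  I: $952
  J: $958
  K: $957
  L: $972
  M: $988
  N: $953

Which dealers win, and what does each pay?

Sorting: 988 (M), 982 (G), 972 (L), 958 (J), 957 (K), 953 (N), …
The 4 highest are M, G, L, J.
Each winner pays its own bid: M $988, G $982, L $972, J $958.

M $988, G $982, L $972, J $958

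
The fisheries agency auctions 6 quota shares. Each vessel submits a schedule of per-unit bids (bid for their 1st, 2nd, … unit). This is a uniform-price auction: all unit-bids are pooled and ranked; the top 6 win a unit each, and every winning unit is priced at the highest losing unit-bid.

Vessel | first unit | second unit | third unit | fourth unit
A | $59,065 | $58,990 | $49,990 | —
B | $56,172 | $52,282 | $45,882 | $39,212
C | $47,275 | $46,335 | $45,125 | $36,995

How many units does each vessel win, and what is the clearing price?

Merging the schedules and taking the best 6: 59,065 (A-1), 58,990 (A-2), 56,172 (B-1), 52,282 (B-2), 49,990 (A-3), 47,275 (C-1)
First bid not allocated: $46,335.
Allocation: A 3, B 2, C 1.

A 3, B 2, C 1; clearing price $46,335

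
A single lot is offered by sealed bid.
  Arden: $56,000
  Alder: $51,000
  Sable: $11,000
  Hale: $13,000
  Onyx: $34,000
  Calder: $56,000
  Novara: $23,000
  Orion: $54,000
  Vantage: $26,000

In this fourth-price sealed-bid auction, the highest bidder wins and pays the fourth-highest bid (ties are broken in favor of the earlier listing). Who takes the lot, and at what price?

Fourth-price sealed-bid auction: the highest bidder wins and pays the fourth-highest bid.
Bids in order: 56,000 (Arden) > 56,000 (Calder) > 54,000 (Orion) > 51,000 (Alder) > 34,000 (Onyx) > 26,000 (Vantage) > …
Tie at $56,000 → Arden wins by tie-break.
Arden wins; payment is bid #4 in the ranking = $51,000.

Arden pays $51,000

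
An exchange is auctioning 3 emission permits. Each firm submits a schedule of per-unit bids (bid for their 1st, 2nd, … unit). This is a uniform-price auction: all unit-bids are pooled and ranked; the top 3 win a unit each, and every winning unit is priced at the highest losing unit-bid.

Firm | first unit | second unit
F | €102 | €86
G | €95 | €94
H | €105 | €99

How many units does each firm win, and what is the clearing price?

F 1, H 2; clearing price €95

Merging the schedules and taking the best 3: 105 (H-1), 102 (F-1), 99 (H-2)
Highest rejected unit-bid = €95.
Allocation: F 1, H 2.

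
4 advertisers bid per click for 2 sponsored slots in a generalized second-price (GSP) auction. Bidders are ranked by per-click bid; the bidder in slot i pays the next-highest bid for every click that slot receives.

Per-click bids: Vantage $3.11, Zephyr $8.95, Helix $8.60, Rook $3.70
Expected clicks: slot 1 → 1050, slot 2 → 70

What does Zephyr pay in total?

Zephyr pays $9030.00

Per-click bids in order: $8.95 (Zephyr) > $8.60 (Helix) > $3.70 (Rook) > …
Zephyr holds slot 1 → pays next bid $8.60 × 1050 clicks = $9030.00.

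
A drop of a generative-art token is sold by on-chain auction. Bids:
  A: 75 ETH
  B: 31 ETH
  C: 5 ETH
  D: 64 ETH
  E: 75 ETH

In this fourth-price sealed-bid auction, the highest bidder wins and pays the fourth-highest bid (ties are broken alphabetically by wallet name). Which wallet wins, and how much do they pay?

A pays 31 ETH

Rule: the highest bidder wins and pays the fourth-highest bid.
Sorting bids: 75 (A) > 75 (E) > 64 (D) > 31 (B) > 5 (C)
Tie at 75 ETH → A wins by tie-break.
A wins; payment is bid #4 in the ranking = 31 ETH.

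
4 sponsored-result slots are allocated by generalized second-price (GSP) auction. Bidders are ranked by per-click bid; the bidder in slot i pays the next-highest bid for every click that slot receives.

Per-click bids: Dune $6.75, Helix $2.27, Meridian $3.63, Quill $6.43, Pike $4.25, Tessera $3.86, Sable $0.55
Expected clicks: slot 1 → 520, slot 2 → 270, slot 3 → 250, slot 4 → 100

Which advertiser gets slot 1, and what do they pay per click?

Dune; $6.43 per click

Per-click bids in order: $6.75 (Dune) > $6.43 (Quill) > $4.25 (Pike) > $3.86 (Tessera) > $3.63 (Meridian) > …
Slot 1 goes to the first-ranked bidder, Dune, who pays the next bid down: $6.43/click.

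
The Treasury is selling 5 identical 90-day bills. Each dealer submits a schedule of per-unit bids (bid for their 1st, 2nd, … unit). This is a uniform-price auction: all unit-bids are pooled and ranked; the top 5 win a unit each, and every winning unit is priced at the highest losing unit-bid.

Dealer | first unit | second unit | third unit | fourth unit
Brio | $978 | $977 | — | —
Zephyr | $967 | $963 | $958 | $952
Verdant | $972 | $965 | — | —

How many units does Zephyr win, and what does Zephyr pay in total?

Merging the schedules and taking the best 5: 978 (Brio-1), 977 (Brio-2), 972 (Verdant-1), 967 (Zephyr-1), 965 (Verdant-2)
First bid not allocated: $963.
Zephyr wins 1 unit(s) at $963 each.

Zephyr: 1 unit, pays $963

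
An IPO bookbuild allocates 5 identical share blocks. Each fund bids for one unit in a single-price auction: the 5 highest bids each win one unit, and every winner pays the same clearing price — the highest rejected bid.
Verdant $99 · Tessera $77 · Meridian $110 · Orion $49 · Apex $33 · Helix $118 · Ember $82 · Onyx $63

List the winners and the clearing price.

Sorting: 118 (Helix), 110 (Meridian), 99 (Verdant), 82 (Ember), 77 (Tessera), 63 (Onyx), 49 (Orion), …
Top 5: Helix, Meridian, Verdant, Ember, Tessera.
First losing bid is Onyx's $63, which sets the uniform price.

Helix, Meridian, Verdant, Ember, Tessera; each pays $63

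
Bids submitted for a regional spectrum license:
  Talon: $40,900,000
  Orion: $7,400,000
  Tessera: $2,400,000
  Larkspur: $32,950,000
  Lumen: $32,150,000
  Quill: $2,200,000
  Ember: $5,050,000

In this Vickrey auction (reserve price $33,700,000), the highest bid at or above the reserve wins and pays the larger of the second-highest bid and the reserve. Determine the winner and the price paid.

Talon pays $33,700,000

Bids in order: 40,900,000 (Talon) > 32,950,000 (Larkspur) > 32,150,000 (Lumen) > 7,400,000 (Orion) > 5,050,000 (Ember) > 2,400,000 (Tessera) > …
Talon has the top bid at or above the reserve ($40,900,000).
max(second-highest $32,950,000, reserve $33,700,000) = $33,700,000.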